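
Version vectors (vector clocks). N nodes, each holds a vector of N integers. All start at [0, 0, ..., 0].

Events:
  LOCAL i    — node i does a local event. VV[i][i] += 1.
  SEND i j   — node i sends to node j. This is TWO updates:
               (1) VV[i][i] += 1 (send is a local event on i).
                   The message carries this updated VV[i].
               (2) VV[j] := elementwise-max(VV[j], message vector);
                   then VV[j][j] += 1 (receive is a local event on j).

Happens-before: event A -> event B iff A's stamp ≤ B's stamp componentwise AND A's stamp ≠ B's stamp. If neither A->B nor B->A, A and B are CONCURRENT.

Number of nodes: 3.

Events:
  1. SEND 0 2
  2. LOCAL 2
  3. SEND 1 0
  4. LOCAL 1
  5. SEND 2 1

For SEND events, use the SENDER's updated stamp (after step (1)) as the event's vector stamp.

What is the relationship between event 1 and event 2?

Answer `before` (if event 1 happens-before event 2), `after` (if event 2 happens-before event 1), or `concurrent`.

Initial: VV[0]=[0, 0, 0]
Initial: VV[1]=[0, 0, 0]
Initial: VV[2]=[0, 0, 0]
Event 1: SEND 0->2: VV[0][0]++ -> VV[0]=[1, 0, 0], msg_vec=[1, 0, 0]; VV[2]=max(VV[2],msg_vec) then VV[2][2]++ -> VV[2]=[1, 0, 1]
Event 2: LOCAL 2: VV[2][2]++ -> VV[2]=[1, 0, 2]
Event 3: SEND 1->0: VV[1][1]++ -> VV[1]=[0, 1, 0], msg_vec=[0, 1, 0]; VV[0]=max(VV[0],msg_vec) then VV[0][0]++ -> VV[0]=[2, 1, 0]
Event 4: LOCAL 1: VV[1][1]++ -> VV[1]=[0, 2, 0]
Event 5: SEND 2->1: VV[2][2]++ -> VV[2]=[1, 0, 3], msg_vec=[1, 0, 3]; VV[1]=max(VV[1],msg_vec) then VV[1][1]++ -> VV[1]=[1, 3, 3]
Event 1 stamp: [1, 0, 0]
Event 2 stamp: [1, 0, 2]
[1, 0, 0] <= [1, 0, 2]? True
[1, 0, 2] <= [1, 0, 0]? False
Relation: before

Answer: before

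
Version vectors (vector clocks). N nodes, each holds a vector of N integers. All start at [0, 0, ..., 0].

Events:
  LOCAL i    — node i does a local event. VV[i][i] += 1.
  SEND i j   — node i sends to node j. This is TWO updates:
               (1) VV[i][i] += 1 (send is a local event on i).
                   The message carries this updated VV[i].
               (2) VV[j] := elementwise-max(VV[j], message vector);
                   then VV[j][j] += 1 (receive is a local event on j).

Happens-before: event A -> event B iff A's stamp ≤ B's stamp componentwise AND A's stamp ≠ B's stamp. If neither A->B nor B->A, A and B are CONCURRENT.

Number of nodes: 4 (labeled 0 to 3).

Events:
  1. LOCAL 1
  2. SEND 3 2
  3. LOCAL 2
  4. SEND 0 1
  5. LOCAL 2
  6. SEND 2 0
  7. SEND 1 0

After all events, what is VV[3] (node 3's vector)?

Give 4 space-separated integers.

Initial: VV[0]=[0, 0, 0, 0]
Initial: VV[1]=[0, 0, 0, 0]
Initial: VV[2]=[0, 0, 0, 0]
Initial: VV[3]=[0, 0, 0, 0]
Event 1: LOCAL 1: VV[1][1]++ -> VV[1]=[0, 1, 0, 0]
Event 2: SEND 3->2: VV[3][3]++ -> VV[3]=[0, 0, 0, 1], msg_vec=[0, 0, 0, 1]; VV[2]=max(VV[2],msg_vec) then VV[2][2]++ -> VV[2]=[0, 0, 1, 1]
Event 3: LOCAL 2: VV[2][2]++ -> VV[2]=[0, 0, 2, 1]
Event 4: SEND 0->1: VV[0][0]++ -> VV[0]=[1, 0, 0, 0], msg_vec=[1, 0, 0, 0]; VV[1]=max(VV[1],msg_vec) then VV[1][1]++ -> VV[1]=[1, 2, 0, 0]
Event 5: LOCAL 2: VV[2][2]++ -> VV[2]=[0, 0, 3, 1]
Event 6: SEND 2->0: VV[2][2]++ -> VV[2]=[0, 0, 4, 1], msg_vec=[0, 0, 4, 1]; VV[0]=max(VV[0],msg_vec) then VV[0][0]++ -> VV[0]=[2, 0, 4, 1]
Event 7: SEND 1->0: VV[1][1]++ -> VV[1]=[1, 3, 0, 0], msg_vec=[1, 3, 0, 0]; VV[0]=max(VV[0],msg_vec) then VV[0][0]++ -> VV[0]=[3, 3, 4, 1]
Final vectors: VV[0]=[3, 3, 4, 1]; VV[1]=[1, 3, 0, 0]; VV[2]=[0, 0, 4, 1]; VV[3]=[0, 0, 0, 1]

Answer: 0 0 0 1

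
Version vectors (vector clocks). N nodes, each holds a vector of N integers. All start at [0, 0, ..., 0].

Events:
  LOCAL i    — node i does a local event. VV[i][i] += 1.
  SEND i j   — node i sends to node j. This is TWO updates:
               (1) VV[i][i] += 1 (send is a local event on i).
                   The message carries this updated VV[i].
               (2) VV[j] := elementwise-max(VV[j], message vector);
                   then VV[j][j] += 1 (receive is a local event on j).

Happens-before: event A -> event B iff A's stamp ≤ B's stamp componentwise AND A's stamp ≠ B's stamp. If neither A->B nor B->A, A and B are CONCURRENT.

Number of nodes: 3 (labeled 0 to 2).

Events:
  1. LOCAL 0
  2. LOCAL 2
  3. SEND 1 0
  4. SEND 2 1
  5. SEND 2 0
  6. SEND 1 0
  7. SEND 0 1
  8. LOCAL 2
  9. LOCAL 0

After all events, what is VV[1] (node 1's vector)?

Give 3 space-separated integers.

Answer: 5 4 3

Derivation:
Initial: VV[0]=[0, 0, 0]
Initial: VV[1]=[0, 0, 0]
Initial: VV[2]=[0, 0, 0]
Event 1: LOCAL 0: VV[0][0]++ -> VV[0]=[1, 0, 0]
Event 2: LOCAL 2: VV[2][2]++ -> VV[2]=[0, 0, 1]
Event 3: SEND 1->0: VV[1][1]++ -> VV[1]=[0, 1, 0], msg_vec=[0, 1, 0]; VV[0]=max(VV[0],msg_vec) then VV[0][0]++ -> VV[0]=[2, 1, 0]
Event 4: SEND 2->1: VV[2][2]++ -> VV[2]=[0, 0, 2], msg_vec=[0, 0, 2]; VV[1]=max(VV[1],msg_vec) then VV[1][1]++ -> VV[1]=[0, 2, 2]
Event 5: SEND 2->0: VV[2][2]++ -> VV[2]=[0, 0, 3], msg_vec=[0, 0, 3]; VV[0]=max(VV[0],msg_vec) then VV[0][0]++ -> VV[0]=[3, 1, 3]
Event 6: SEND 1->0: VV[1][1]++ -> VV[1]=[0, 3, 2], msg_vec=[0, 3, 2]; VV[0]=max(VV[0],msg_vec) then VV[0][0]++ -> VV[0]=[4, 3, 3]
Event 7: SEND 0->1: VV[0][0]++ -> VV[0]=[5, 3, 3], msg_vec=[5, 3, 3]; VV[1]=max(VV[1],msg_vec) then VV[1][1]++ -> VV[1]=[5, 4, 3]
Event 8: LOCAL 2: VV[2][2]++ -> VV[2]=[0, 0, 4]
Event 9: LOCAL 0: VV[0][0]++ -> VV[0]=[6, 3, 3]
Final vectors: VV[0]=[6, 3, 3]; VV[1]=[5, 4, 3]; VV[2]=[0, 0, 4]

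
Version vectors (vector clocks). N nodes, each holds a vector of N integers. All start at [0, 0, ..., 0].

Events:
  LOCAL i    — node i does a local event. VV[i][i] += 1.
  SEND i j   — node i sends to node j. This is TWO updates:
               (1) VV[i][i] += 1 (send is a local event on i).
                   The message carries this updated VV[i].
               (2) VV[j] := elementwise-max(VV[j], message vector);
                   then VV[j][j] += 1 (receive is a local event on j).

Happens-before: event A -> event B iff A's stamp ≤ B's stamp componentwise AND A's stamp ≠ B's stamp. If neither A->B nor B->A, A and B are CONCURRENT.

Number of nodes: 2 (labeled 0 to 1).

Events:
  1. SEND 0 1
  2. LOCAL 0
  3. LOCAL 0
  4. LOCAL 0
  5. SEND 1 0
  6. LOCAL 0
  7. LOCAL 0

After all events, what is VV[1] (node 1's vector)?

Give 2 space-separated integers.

Answer: 1 2

Derivation:
Initial: VV[0]=[0, 0]
Initial: VV[1]=[0, 0]
Event 1: SEND 0->1: VV[0][0]++ -> VV[0]=[1, 0], msg_vec=[1, 0]; VV[1]=max(VV[1],msg_vec) then VV[1][1]++ -> VV[1]=[1, 1]
Event 2: LOCAL 0: VV[0][0]++ -> VV[0]=[2, 0]
Event 3: LOCAL 0: VV[0][0]++ -> VV[0]=[3, 0]
Event 4: LOCAL 0: VV[0][0]++ -> VV[0]=[4, 0]
Event 5: SEND 1->0: VV[1][1]++ -> VV[1]=[1, 2], msg_vec=[1, 2]; VV[0]=max(VV[0],msg_vec) then VV[0][0]++ -> VV[0]=[5, 2]
Event 6: LOCAL 0: VV[0][0]++ -> VV[0]=[6, 2]
Event 7: LOCAL 0: VV[0][0]++ -> VV[0]=[7, 2]
Final vectors: VV[0]=[7, 2]; VV[1]=[1, 2]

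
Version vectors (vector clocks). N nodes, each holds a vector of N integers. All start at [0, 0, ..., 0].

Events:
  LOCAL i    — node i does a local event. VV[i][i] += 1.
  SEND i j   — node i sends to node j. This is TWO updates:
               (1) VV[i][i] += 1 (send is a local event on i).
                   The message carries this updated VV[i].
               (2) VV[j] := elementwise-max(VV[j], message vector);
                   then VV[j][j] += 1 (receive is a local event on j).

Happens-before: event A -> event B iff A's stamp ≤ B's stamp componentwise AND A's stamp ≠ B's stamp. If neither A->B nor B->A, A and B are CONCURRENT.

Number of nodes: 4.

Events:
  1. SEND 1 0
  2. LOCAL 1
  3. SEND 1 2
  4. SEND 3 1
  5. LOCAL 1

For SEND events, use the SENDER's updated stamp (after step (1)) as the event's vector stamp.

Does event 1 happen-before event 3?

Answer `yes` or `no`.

Answer: yes

Derivation:
Initial: VV[0]=[0, 0, 0, 0]
Initial: VV[1]=[0, 0, 0, 0]
Initial: VV[2]=[0, 0, 0, 0]
Initial: VV[3]=[0, 0, 0, 0]
Event 1: SEND 1->0: VV[1][1]++ -> VV[1]=[0, 1, 0, 0], msg_vec=[0, 1, 0, 0]; VV[0]=max(VV[0],msg_vec) then VV[0][0]++ -> VV[0]=[1, 1, 0, 0]
Event 2: LOCAL 1: VV[1][1]++ -> VV[1]=[0, 2, 0, 0]
Event 3: SEND 1->2: VV[1][1]++ -> VV[1]=[0, 3, 0, 0], msg_vec=[0, 3, 0, 0]; VV[2]=max(VV[2],msg_vec) then VV[2][2]++ -> VV[2]=[0, 3, 1, 0]
Event 4: SEND 3->1: VV[3][3]++ -> VV[3]=[0, 0, 0, 1], msg_vec=[0, 0, 0, 1]; VV[1]=max(VV[1],msg_vec) then VV[1][1]++ -> VV[1]=[0, 4, 0, 1]
Event 5: LOCAL 1: VV[1][1]++ -> VV[1]=[0, 5, 0, 1]
Event 1 stamp: [0, 1, 0, 0]
Event 3 stamp: [0, 3, 0, 0]
[0, 1, 0, 0] <= [0, 3, 0, 0]? True. Equal? False. Happens-before: True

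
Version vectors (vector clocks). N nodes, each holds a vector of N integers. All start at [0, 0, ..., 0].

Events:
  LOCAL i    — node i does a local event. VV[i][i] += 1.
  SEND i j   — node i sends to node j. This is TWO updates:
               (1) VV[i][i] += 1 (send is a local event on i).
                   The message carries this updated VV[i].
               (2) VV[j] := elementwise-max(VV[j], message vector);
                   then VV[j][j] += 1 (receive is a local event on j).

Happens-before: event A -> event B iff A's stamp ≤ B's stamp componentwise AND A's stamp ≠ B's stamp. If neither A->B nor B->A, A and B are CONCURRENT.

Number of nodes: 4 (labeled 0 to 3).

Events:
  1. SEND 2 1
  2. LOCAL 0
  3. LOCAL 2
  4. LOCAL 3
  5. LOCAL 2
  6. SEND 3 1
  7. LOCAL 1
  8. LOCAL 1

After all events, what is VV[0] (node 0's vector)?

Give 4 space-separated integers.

Initial: VV[0]=[0, 0, 0, 0]
Initial: VV[1]=[0, 0, 0, 0]
Initial: VV[2]=[0, 0, 0, 0]
Initial: VV[3]=[0, 0, 0, 0]
Event 1: SEND 2->1: VV[2][2]++ -> VV[2]=[0, 0, 1, 0], msg_vec=[0, 0, 1, 0]; VV[1]=max(VV[1],msg_vec) then VV[1][1]++ -> VV[1]=[0, 1, 1, 0]
Event 2: LOCAL 0: VV[0][0]++ -> VV[0]=[1, 0, 0, 0]
Event 3: LOCAL 2: VV[2][2]++ -> VV[2]=[0, 0, 2, 0]
Event 4: LOCAL 3: VV[3][3]++ -> VV[3]=[0, 0, 0, 1]
Event 5: LOCAL 2: VV[2][2]++ -> VV[2]=[0, 0, 3, 0]
Event 6: SEND 3->1: VV[3][3]++ -> VV[3]=[0, 0, 0, 2], msg_vec=[0, 0, 0, 2]; VV[1]=max(VV[1],msg_vec) then VV[1][1]++ -> VV[1]=[0, 2, 1, 2]
Event 7: LOCAL 1: VV[1][1]++ -> VV[1]=[0, 3, 1, 2]
Event 8: LOCAL 1: VV[1][1]++ -> VV[1]=[0, 4, 1, 2]
Final vectors: VV[0]=[1, 0, 0, 0]; VV[1]=[0, 4, 1, 2]; VV[2]=[0, 0, 3, 0]; VV[3]=[0, 0, 0, 2]

Answer: 1 0 0 0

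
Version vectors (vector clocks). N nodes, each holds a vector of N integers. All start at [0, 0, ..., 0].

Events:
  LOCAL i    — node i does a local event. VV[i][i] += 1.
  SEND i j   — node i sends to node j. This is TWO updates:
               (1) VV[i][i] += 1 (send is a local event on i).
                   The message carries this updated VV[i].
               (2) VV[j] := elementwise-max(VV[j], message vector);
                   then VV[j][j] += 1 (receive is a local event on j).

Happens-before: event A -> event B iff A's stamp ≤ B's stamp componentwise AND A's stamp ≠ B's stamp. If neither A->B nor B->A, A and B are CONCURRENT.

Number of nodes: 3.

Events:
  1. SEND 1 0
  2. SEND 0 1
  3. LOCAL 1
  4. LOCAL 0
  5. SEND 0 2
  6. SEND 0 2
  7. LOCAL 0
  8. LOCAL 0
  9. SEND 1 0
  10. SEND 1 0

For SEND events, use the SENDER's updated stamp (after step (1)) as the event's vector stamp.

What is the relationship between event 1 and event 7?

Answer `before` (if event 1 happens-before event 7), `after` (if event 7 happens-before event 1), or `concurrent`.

Initial: VV[0]=[0, 0, 0]
Initial: VV[1]=[0, 0, 0]
Initial: VV[2]=[0, 0, 0]
Event 1: SEND 1->0: VV[1][1]++ -> VV[1]=[0, 1, 0], msg_vec=[0, 1, 0]; VV[0]=max(VV[0],msg_vec) then VV[0][0]++ -> VV[0]=[1, 1, 0]
Event 2: SEND 0->1: VV[0][0]++ -> VV[0]=[2, 1, 0], msg_vec=[2, 1, 0]; VV[1]=max(VV[1],msg_vec) then VV[1][1]++ -> VV[1]=[2, 2, 0]
Event 3: LOCAL 1: VV[1][1]++ -> VV[1]=[2, 3, 0]
Event 4: LOCAL 0: VV[0][0]++ -> VV[0]=[3, 1, 0]
Event 5: SEND 0->2: VV[0][0]++ -> VV[0]=[4, 1, 0], msg_vec=[4, 1, 0]; VV[2]=max(VV[2],msg_vec) then VV[2][2]++ -> VV[2]=[4, 1, 1]
Event 6: SEND 0->2: VV[0][0]++ -> VV[0]=[5, 1, 0], msg_vec=[5, 1, 0]; VV[2]=max(VV[2],msg_vec) then VV[2][2]++ -> VV[2]=[5, 1, 2]
Event 7: LOCAL 0: VV[0][0]++ -> VV[0]=[6, 1, 0]
Event 8: LOCAL 0: VV[0][0]++ -> VV[0]=[7, 1, 0]
Event 9: SEND 1->0: VV[1][1]++ -> VV[1]=[2, 4, 0], msg_vec=[2, 4, 0]; VV[0]=max(VV[0],msg_vec) then VV[0][0]++ -> VV[0]=[8, 4, 0]
Event 10: SEND 1->0: VV[1][1]++ -> VV[1]=[2, 5, 0], msg_vec=[2, 5, 0]; VV[0]=max(VV[0],msg_vec) then VV[0][0]++ -> VV[0]=[9, 5, 0]
Event 1 stamp: [0, 1, 0]
Event 7 stamp: [6, 1, 0]
[0, 1, 0] <= [6, 1, 0]? True
[6, 1, 0] <= [0, 1, 0]? False
Relation: before

Answer: before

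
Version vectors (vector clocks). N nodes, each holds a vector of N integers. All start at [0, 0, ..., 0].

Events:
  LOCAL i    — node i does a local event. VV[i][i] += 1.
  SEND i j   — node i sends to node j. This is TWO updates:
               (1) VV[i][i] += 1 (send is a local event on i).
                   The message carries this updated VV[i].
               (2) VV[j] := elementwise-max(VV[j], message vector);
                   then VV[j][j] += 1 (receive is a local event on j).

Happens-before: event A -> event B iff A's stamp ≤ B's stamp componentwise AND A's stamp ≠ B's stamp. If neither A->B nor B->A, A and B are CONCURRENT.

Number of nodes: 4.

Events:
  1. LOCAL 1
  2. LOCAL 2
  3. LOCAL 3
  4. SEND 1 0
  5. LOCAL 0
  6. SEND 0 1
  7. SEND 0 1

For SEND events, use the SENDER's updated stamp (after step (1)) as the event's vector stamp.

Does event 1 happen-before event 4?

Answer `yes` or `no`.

Initial: VV[0]=[0, 0, 0, 0]
Initial: VV[1]=[0, 0, 0, 0]
Initial: VV[2]=[0, 0, 0, 0]
Initial: VV[3]=[0, 0, 0, 0]
Event 1: LOCAL 1: VV[1][1]++ -> VV[1]=[0, 1, 0, 0]
Event 2: LOCAL 2: VV[2][2]++ -> VV[2]=[0, 0, 1, 0]
Event 3: LOCAL 3: VV[3][3]++ -> VV[3]=[0, 0, 0, 1]
Event 4: SEND 1->0: VV[1][1]++ -> VV[1]=[0, 2, 0, 0], msg_vec=[0, 2, 0, 0]; VV[0]=max(VV[0],msg_vec) then VV[0][0]++ -> VV[0]=[1, 2, 0, 0]
Event 5: LOCAL 0: VV[0][0]++ -> VV[0]=[2, 2, 0, 0]
Event 6: SEND 0->1: VV[0][0]++ -> VV[0]=[3, 2, 0, 0], msg_vec=[3, 2, 0, 0]; VV[1]=max(VV[1],msg_vec) then VV[1][1]++ -> VV[1]=[3, 3, 0, 0]
Event 7: SEND 0->1: VV[0][0]++ -> VV[0]=[4, 2, 0, 0], msg_vec=[4, 2, 0, 0]; VV[1]=max(VV[1],msg_vec) then VV[1][1]++ -> VV[1]=[4, 4, 0, 0]
Event 1 stamp: [0, 1, 0, 0]
Event 4 stamp: [0, 2, 0, 0]
[0, 1, 0, 0] <= [0, 2, 0, 0]? True. Equal? False. Happens-before: True

Answer: yes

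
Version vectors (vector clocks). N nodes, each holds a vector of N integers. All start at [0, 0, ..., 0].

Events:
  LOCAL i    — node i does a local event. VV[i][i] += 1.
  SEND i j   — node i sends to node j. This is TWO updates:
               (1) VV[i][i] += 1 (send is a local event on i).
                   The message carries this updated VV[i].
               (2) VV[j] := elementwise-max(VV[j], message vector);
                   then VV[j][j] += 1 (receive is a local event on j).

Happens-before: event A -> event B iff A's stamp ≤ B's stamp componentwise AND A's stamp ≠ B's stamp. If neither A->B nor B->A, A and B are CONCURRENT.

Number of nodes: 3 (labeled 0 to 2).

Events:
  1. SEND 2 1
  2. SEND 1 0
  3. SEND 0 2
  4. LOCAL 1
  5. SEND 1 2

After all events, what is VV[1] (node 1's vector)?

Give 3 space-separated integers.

Answer: 0 4 1

Derivation:
Initial: VV[0]=[0, 0, 0]
Initial: VV[1]=[0, 0, 0]
Initial: VV[2]=[0, 0, 0]
Event 1: SEND 2->1: VV[2][2]++ -> VV[2]=[0, 0, 1], msg_vec=[0, 0, 1]; VV[1]=max(VV[1],msg_vec) then VV[1][1]++ -> VV[1]=[0, 1, 1]
Event 2: SEND 1->0: VV[1][1]++ -> VV[1]=[0, 2, 1], msg_vec=[0, 2, 1]; VV[0]=max(VV[0],msg_vec) then VV[0][0]++ -> VV[0]=[1, 2, 1]
Event 3: SEND 0->2: VV[0][0]++ -> VV[0]=[2, 2, 1], msg_vec=[2, 2, 1]; VV[2]=max(VV[2],msg_vec) then VV[2][2]++ -> VV[2]=[2, 2, 2]
Event 4: LOCAL 1: VV[1][1]++ -> VV[1]=[0, 3, 1]
Event 5: SEND 1->2: VV[1][1]++ -> VV[1]=[0, 4, 1], msg_vec=[0, 4, 1]; VV[2]=max(VV[2],msg_vec) then VV[2][2]++ -> VV[2]=[2, 4, 3]
Final vectors: VV[0]=[2, 2, 1]; VV[1]=[0, 4, 1]; VV[2]=[2, 4, 3]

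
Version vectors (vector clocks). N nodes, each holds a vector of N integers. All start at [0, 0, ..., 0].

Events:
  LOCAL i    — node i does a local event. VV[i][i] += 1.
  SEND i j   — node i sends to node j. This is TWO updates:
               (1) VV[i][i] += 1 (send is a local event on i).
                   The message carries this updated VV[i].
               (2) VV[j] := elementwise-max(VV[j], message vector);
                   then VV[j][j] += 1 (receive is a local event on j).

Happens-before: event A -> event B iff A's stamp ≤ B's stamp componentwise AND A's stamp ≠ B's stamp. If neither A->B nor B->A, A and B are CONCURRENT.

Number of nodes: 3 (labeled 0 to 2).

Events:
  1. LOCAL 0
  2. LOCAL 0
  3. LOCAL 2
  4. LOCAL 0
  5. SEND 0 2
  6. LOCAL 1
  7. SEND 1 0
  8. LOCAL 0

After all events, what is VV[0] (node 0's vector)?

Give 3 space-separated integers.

Initial: VV[0]=[0, 0, 0]
Initial: VV[1]=[0, 0, 0]
Initial: VV[2]=[0, 0, 0]
Event 1: LOCAL 0: VV[0][0]++ -> VV[0]=[1, 0, 0]
Event 2: LOCAL 0: VV[0][0]++ -> VV[0]=[2, 0, 0]
Event 3: LOCAL 2: VV[2][2]++ -> VV[2]=[0, 0, 1]
Event 4: LOCAL 0: VV[0][0]++ -> VV[0]=[3, 0, 0]
Event 5: SEND 0->2: VV[0][0]++ -> VV[0]=[4, 0, 0], msg_vec=[4, 0, 0]; VV[2]=max(VV[2],msg_vec) then VV[2][2]++ -> VV[2]=[4, 0, 2]
Event 6: LOCAL 1: VV[1][1]++ -> VV[1]=[0, 1, 0]
Event 7: SEND 1->0: VV[1][1]++ -> VV[1]=[0, 2, 0], msg_vec=[0, 2, 0]; VV[0]=max(VV[0],msg_vec) then VV[0][0]++ -> VV[0]=[5, 2, 0]
Event 8: LOCAL 0: VV[0][0]++ -> VV[0]=[6, 2, 0]
Final vectors: VV[0]=[6, 2, 0]; VV[1]=[0, 2, 0]; VV[2]=[4, 0, 2]

Answer: 6 2 0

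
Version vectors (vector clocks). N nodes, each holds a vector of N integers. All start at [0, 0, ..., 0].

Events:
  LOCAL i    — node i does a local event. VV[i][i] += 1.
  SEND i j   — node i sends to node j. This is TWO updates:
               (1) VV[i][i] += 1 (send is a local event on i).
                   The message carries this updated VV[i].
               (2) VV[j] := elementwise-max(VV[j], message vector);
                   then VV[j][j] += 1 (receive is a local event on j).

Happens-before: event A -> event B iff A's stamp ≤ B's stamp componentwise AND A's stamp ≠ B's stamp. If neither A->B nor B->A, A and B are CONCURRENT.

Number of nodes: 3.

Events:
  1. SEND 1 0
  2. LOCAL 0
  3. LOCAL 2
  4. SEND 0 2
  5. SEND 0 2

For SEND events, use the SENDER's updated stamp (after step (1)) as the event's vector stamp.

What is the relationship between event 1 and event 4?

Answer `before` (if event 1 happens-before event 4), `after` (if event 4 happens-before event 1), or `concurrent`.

Answer: before

Derivation:
Initial: VV[0]=[0, 0, 0]
Initial: VV[1]=[0, 0, 0]
Initial: VV[2]=[0, 0, 0]
Event 1: SEND 1->0: VV[1][1]++ -> VV[1]=[0, 1, 0], msg_vec=[0, 1, 0]; VV[0]=max(VV[0],msg_vec) then VV[0][0]++ -> VV[0]=[1, 1, 0]
Event 2: LOCAL 0: VV[0][0]++ -> VV[0]=[2, 1, 0]
Event 3: LOCAL 2: VV[2][2]++ -> VV[2]=[0, 0, 1]
Event 4: SEND 0->2: VV[0][0]++ -> VV[0]=[3, 1, 0], msg_vec=[3, 1, 0]; VV[2]=max(VV[2],msg_vec) then VV[2][2]++ -> VV[2]=[3, 1, 2]
Event 5: SEND 0->2: VV[0][0]++ -> VV[0]=[4, 1, 0], msg_vec=[4, 1, 0]; VV[2]=max(VV[2],msg_vec) then VV[2][2]++ -> VV[2]=[4, 1, 3]
Event 1 stamp: [0, 1, 0]
Event 4 stamp: [3, 1, 0]
[0, 1, 0] <= [3, 1, 0]? True
[3, 1, 0] <= [0, 1, 0]? False
Relation: before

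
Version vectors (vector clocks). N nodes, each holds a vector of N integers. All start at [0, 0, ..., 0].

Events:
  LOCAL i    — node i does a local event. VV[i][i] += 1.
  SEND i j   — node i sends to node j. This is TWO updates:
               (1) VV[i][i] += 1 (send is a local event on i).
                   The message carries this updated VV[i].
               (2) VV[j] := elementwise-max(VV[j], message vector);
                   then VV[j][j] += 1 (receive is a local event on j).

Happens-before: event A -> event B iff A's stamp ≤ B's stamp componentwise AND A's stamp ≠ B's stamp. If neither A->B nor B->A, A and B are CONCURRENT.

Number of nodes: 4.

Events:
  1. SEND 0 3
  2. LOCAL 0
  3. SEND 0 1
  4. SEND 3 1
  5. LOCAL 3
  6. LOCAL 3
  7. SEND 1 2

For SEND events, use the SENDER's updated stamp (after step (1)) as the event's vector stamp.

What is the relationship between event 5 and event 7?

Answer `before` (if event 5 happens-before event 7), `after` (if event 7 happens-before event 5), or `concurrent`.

Initial: VV[0]=[0, 0, 0, 0]
Initial: VV[1]=[0, 0, 0, 0]
Initial: VV[2]=[0, 0, 0, 0]
Initial: VV[3]=[0, 0, 0, 0]
Event 1: SEND 0->3: VV[0][0]++ -> VV[0]=[1, 0, 0, 0], msg_vec=[1, 0, 0, 0]; VV[3]=max(VV[3],msg_vec) then VV[3][3]++ -> VV[3]=[1, 0, 0, 1]
Event 2: LOCAL 0: VV[0][0]++ -> VV[0]=[2, 0, 0, 0]
Event 3: SEND 0->1: VV[0][0]++ -> VV[0]=[3, 0, 0, 0], msg_vec=[3, 0, 0, 0]; VV[1]=max(VV[1],msg_vec) then VV[1][1]++ -> VV[1]=[3, 1, 0, 0]
Event 4: SEND 3->1: VV[3][3]++ -> VV[3]=[1, 0, 0, 2], msg_vec=[1, 0, 0, 2]; VV[1]=max(VV[1],msg_vec) then VV[1][1]++ -> VV[1]=[3, 2, 0, 2]
Event 5: LOCAL 3: VV[3][3]++ -> VV[3]=[1, 0, 0, 3]
Event 6: LOCAL 3: VV[3][3]++ -> VV[3]=[1, 0, 0, 4]
Event 7: SEND 1->2: VV[1][1]++ -> VV[1]=[3, 3, 0, 2], msg_vec=[3, 3, 0, 2]; VV[2]=max(VV[2],msg_vec) then VV[2][2]++ -> VV[2]=[3, 3, 1, 2]
Event 5 stamp: [1, 0, 0, 3]
Event 7 stamp: [3, 3, 0, 2]
[1, 0, 0, 3] <= [3, 3, 0, 2]? False
[3, 3, 0, 2] <= [1, 0, 0, 3]? False
Relation: concurrent

Answer: concurrent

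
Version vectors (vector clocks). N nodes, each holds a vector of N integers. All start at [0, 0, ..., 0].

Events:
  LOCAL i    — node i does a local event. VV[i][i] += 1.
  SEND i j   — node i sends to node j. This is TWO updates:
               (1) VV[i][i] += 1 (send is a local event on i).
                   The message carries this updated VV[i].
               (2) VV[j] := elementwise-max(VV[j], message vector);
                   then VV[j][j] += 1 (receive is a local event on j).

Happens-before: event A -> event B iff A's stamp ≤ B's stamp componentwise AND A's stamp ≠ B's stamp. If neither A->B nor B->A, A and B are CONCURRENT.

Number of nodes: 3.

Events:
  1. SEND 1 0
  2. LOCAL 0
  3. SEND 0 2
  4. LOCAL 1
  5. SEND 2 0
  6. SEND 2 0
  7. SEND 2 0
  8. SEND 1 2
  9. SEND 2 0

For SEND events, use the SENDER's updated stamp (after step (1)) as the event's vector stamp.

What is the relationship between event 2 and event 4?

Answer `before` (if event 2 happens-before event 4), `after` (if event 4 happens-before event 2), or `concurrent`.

Answer: concurrent

Derivation:
Initial: VV[0]=[0, 0, 0]
Initial: VV[1]=[0, 0, 0]
Initial: VV[2]=[0, 0, 0]
Event 1: SEND 1->0: VV[1][1]++ -> VV[1]=[0, 1, 0], msg_vec=[0, 1, 0]; VV[0]=max(VV[0],msg_vec) then VV[0][0]++ -> VV[0]=[1, 1, 0]
Event 2: LOCAL 0: VV[0][0]++ -> VV[0]=[2, 1, 0]
Event 3: SEND 0->2: VV[0][0]++ -> VV[0]=[3, 1, 0], msg_vec=[3, 1, 0]; VV[2]=max(VV[2],msg_vec) then VV[2][2]++ -> VV[2]=[3, 1, 1]
Event 4: LOCAL 1: VV[1][1]++ -> VV[1]=[0, 2, 0]
Event 5: SEND 2->0: VV[2][2]++ -> VV[2]=[3, 1, 2], msg_vec=[3, 1, 2]; VV[0]=max(VV[0],msg_vec) then VV[0][0]++ -> VV[0]=[4, 1, 2]
Event 6: SEND 2->0: VV[2][2]++ -> VV[2]=[3, 1, 3], msg_vec=[3, 1, 3]; VV[0]=max(VV[0],msg_vec) then VV[0][0]++ -> VV[0]=[5, 1, 3]
Event 7: SEND 2->0: VV[2][2]++ -> VV[2]=[3, 1, 4], msg_vec=[3, 1, 4]; VV[0]=max(VV[0],msg_vec) then VV[0][0]++ -> VV[0]=[6, 1, 4]
Event 8: SEND 1->2: VV[1][1]++ -> VV[1]=[0, 3, 0], msg_vec=[0, 3, 0]; VV[2]=max(VV[2],msg_vec) then VV[2][2]++ -> VV[2]=[3, 3, 5]
Event 9: SEND 2->0: VV[2][2]++ -> VV[2]=[3, 3, 6], msg_vec=[3, 3, 6]; VV[0]=max(VV[0],msg_vec) then VV[0][0]++ -> VV[0]=[7, 3, 6]
Event 2 stamp: [2, 1, 0]
Event 4 stamp: [0, 2, 0]
[2, 1, 0] <= [0, 2, 0]? False
[0, 2, 0] <= [2, 1, 0]? False
Relation: concurrent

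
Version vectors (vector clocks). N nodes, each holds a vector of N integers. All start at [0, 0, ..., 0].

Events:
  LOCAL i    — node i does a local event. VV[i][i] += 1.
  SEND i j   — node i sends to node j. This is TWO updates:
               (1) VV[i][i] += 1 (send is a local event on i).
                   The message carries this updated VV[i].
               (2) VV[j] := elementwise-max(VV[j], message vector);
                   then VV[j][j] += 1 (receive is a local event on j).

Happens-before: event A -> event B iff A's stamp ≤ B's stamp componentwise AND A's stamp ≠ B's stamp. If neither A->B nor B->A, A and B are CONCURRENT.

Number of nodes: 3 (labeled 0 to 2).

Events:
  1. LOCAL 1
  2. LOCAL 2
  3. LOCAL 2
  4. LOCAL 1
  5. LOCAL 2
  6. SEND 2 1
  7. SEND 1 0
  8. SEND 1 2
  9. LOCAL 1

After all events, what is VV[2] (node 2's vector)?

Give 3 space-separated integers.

Initial: VV[0]=[0, 0, 0]
Initial: VV[1]=[0, 0, 0]
Initial: VV[2]=[0, 0, 0]
Event 1: LOCAL 1: VV[1][1]++ -> VV[1]=[0, 1, 0]
Event 2: LOCAL 2: VV[2][2]++ -> VV[2]=[0, 0, 1]
Event 3: LOCAL 2: VV[2][2]++ -> VV[2]=[0, 0, 2]
Event 4: LOCAL 1: VV[1][1]++ -> VV[1]=[0, 2, 0]
Event 5: LOCAL 2: VV[2][2]++ -> VV[2]=[0, 0, 3]
Event 6: SEND 2->1: VV[2][2]++ -> VV[2]=[0, 0, 4], msg_vec=[0, 0, 4]; VV[1]=max(VV[1],msg_vec) then VV[1][1]++ -> VV[1]=[0, 3, 4]
Event 7: SEND 1->0: VV[1][1]++ -> VV[1]=[0, 4, 4], msg_vec=[0, 4, 4]; VV[0]=max(VV[0],msg_vec) then VV[0][0]++ -> VV[0]=[1, 4, 4]
Event 8: SEND 1->2: VV[1][1]++ -> VV[1]=[0, 5, 4], msg_vec=[0, 5, 4]; VV[2]=max(VV[2],msg_vec) then VV[2][2]++ -> VV[2]=[0, 5, 5]
Event 9: LOCAL 1: VV[1][1]++ -> VV[1]=[0, 6, 4]
Final vectors: VV[0]=[1, 4, 4]; VV[1]=[0, 6, 4]; VV[2]=[0, 5, 5]

Answer: 0 5 5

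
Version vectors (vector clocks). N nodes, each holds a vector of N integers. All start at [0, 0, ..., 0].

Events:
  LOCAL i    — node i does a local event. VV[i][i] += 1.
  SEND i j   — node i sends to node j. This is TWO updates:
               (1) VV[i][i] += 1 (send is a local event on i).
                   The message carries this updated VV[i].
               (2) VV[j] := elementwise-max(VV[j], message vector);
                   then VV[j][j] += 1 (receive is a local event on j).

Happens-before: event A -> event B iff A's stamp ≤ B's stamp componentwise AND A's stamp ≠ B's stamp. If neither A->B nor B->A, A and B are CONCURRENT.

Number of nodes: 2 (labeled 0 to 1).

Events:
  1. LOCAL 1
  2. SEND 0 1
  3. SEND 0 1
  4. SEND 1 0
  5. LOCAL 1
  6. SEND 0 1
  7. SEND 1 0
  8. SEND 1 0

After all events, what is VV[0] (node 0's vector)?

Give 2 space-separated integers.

Initial: VV[0]=[0, 0]
Initial: VV[1]=[0, 0]
Event 1: LOCAL 1: VV[1][1]++ -> VV[1]=[0, 1]
Event 2: SEND 0->1: VV[0][0]++ -> VV[0]=[1, 0], msg_vec=[1, 0]; VV[1]=max(VV[1],msg_vec) then VV[1][1]++ -> VV[1]=[1, 2]
Event 3: SEND 0->1: VV[0][0]++ -> VV[0]=[2, 0], msg_vec=[2, 0]; VV[1]=max(VV[1],msg_vec) then VV[1][1]++ -> VV[1]=[2, 3]
Event 4: SEND 1->0: VV[1][1]++ -> VV[1]=[2, 4], msg_vec=[2, 4]; VV[0]=max(VV[0],msg_vec) then VV[0][0]++ -> VV[0]=[3, 4]
Event 5: LOCAL 1: VV[1][1]++ -> VV[1]=[2, 5]
Event 6: SEND 0->1: VV[0][0]++ -> VV[0]=[4, 4], msg_vec=[4, 4]; VV[1]=max(VV[1],msg_vec) then VV[1][1]++ -> VV[1]=[4, 6]
Event 7: SEND 1->0: VV[1][1]++ -> VV[1]=[4, 7], msg_vec=[4, 7]; VV[0]=max(VV[0],msg_vec) then VV[0][0]++ -> VV[0]=[5, 7]
Event 8: SEND 1->0: VV[1][1]++ -> VV[1]=[4, 8], msg_vec=[4, 8]; VV[0]=max(VV[0],msg_vec) then VV[0][0]++ -> VV[0]=[6, 8]
Final vectors: VV[0]=[6, 8]; VV[1]=[4, 8]

Answer: 6 8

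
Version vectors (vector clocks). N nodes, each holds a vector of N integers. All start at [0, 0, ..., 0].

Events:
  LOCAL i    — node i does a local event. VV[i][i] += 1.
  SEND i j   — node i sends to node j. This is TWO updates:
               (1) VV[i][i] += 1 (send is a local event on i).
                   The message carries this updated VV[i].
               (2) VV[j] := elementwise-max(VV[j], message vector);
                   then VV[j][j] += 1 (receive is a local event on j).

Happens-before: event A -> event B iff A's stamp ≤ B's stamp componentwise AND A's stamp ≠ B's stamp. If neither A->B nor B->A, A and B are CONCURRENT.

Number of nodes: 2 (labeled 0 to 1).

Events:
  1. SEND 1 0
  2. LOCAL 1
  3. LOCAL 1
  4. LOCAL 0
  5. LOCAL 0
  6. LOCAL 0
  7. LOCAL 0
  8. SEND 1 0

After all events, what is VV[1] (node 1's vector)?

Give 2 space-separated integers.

Answer: 0 4

Derivation:
Initial: VV[0]=[0, 0]
Initial: VV[1]=[0, 0]
Event 1: SEND 1->0: VV[1][1]++ -> VV[1]=[0, 1], msg_vec=[0, 1]; VV[0]=max(VV[0],msg_vec) then VV[0][0]++ -> VV[0]=[1, 1]
Event 2: LOCAL 1: VV[1][1]++ -> VV[1]=[0, 2]
Event 3: LOCAL 1: VV[1][1]++ -> VV[1]=[0, 3]
Event 4: LOCAL 0: VV[0][0]++ -> VV[0]=[2, 1]
Event 5: LOCAL 0: VV[0][0]++ -> VV[0]=[3, 1]
Event 6: LOCAL 0: VV[0][0]++ -> VV[0]=[4, 1]
Event 7: LOCAL 0: VV[0][0]++ -> VV[0]=[5, 1]
Event 8: SEND 1->0: VV[1][1]++ -> VV[1]=[0, 4], msg_vec=[0, 4]; VV[0]=max(VV[0],msg_vec) then VV[0][0]++ -> VV[0]=[6, 4]
Final vectors: VV[0]=[6, 4]; VV[1]=[0, 4]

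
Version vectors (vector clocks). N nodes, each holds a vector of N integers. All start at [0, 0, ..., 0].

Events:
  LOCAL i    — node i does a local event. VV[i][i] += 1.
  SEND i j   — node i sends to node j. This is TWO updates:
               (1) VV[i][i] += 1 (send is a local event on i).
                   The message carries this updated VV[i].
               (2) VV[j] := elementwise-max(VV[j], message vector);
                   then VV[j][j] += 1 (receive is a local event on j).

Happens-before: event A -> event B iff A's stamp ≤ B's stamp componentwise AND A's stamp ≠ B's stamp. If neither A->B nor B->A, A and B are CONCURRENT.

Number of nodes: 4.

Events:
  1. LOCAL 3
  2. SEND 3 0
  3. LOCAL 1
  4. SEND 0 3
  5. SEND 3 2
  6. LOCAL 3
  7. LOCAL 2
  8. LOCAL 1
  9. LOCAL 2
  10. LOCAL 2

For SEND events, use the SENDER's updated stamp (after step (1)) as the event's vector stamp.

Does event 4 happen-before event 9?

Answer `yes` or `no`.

Answer: yes

Derivation:
Initial: VV[0]=[0, 0, 0, 0]
Initial: VV[1]=[0, 0, 0, 0]
Initial: VV[2]=[0, 0, 0, 0]
Initial: VV[3]=[0, 0, 0, 0]
Event 1: LOCAL 3: VV[3][3]++ -> VV[3]=[0, 0, 0, 1]
Event 2: SEND 3->0: VV[3][3]++ -> VV[3]=[0, 0, 0, 2], msg_vec=[0, 0, 0, 2]; VV[0]=max(VV[0],msg_vec) then VV[0][0]++ -> VV[0]=[1, 0, 0, 2]
Event 3: LOCAL 1: VV[1][1]++ -> VV[1]=[0, 1, 0, 0]
Event 4: SEND 0->3: VV[0][0]++ -> VV[0]=[2, 0, 0, 2], msg_vec=[2, 0, 0, 2]; VV[3]=max(VV[3],msg_vec) then VV[3][3]++ -> VV[3]=[2, 0, 0, 3]
Event 5: SEND 3->2: VV[3][3]++ -> VV[3]=[2, 0, 0, 4], msg_vec=[2, 0, 0, 4]; VV[2]=max(VV[2],msg_vec) then VV[2][2]++ -> VV[2]=[2, 0, 1, 4]
Event 6: LOCAL 3: VV[3][3]++ -> VV[3]=[2, 0, 0, 5]
Event 7: LOCAL 2: VV[2][2]++ -> VV[2]=[2, 0, 2, 4]
Event 8: LOCAL 1: VV[1][1]++ -> VV[1]=[0, 2, 0, 0]
Event 9: LOCAL 2: VV[2][2]++ -> VV[2]=[2, 0, 3, 4]
Event 10: LOCAL 2: VV[2][2]++ -> VV[2]=[2, 0, 4, 4]
Event 4 stamp: [2, 0, 0, 2]
Event 9 stamp: [2, 0, 3, 4]
[2, 0, 0, 2] <= [2, 0, 3, 4]? True. Equal? False. Happens-before: True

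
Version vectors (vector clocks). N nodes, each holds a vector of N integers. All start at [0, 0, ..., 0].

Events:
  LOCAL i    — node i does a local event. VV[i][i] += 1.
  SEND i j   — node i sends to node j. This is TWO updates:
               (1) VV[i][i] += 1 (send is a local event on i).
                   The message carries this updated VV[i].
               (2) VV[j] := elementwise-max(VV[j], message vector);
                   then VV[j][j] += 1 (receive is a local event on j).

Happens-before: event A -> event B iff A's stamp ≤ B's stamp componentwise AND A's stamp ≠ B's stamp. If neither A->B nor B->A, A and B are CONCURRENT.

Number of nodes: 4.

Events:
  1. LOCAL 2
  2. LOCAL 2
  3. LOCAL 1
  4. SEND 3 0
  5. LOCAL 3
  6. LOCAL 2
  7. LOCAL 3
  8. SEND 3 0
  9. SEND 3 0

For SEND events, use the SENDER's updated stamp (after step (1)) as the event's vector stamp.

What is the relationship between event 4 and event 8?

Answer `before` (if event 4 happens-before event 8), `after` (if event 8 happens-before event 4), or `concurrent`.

Initial: VV[0]=[0, 0, 0, 0]
Initial: VV[1]=[0, 0, 0, 0]
Initial: VV[2]=[0, 0, 0, 0]
Initial: VV[3]=[0, 0, 0, 0]
Event 1: LOCAL 2: VV[2][2]++ -> VV[2]=[0, 0, 1, 0]
Event 2: LOCAL 2: VV[2][2]++ -> VV[2]=[0, 0, 2, 0]
Event 3: LOCAL 1: VV[1][1]++ -> VV[1]=[0, 1, 0, 0]
Event 4: SEND 3->0: VV[3][3]++ -> VV[3]=[0, 0, 0, 1], msg_vec=[0, 0, 0, 1]; VV[0]=max(VV[0],msg_vec) then VV[0][0]++ -> VV[0]=[1, 0, 0, 1]
Event 5: LOCAL 3: VV[3][3]++ -> VV[3]=[0, 0, 0, 2]
Event 6: LOCAL 2: VV[2][2]++ -> VV[2]=[0, 0, 3, 0]
Event 7: LOCAL 3: VV[3][3]++ -> VV[3]=[0, 0, 0, 3]
Event 8: SEND 3->0: VV[3][3]++ -> VV[3]=[0, 0, 0, 4], msg_vec=[0, 0, 0, 4]; VV[0]=max(VV[0],msg_vec) then VV[0][0]++ -> VV[0]=[2, 0, 0, 4]
Event 9: SEND 3->0: VV[3][3]++ -> VV[3]=[0, 0, 0, 5], msg_vec=[0, 0, 0, 5]; VV[0]=max(VV[0],msg_vec) then VV[0][0]++ -> VV[0]=[3, 0, 0, 5]
Event 4 stamp: [0, 0, 0, 1]
Event 8 stamp: [0, 0, 0, 4]
[0, 0, 0, 1] <= [0, 0, 0, 4]? True
[0, 0, 0, 4] <= [0, 0, 0, 1]? False
Relation: before

Answer: before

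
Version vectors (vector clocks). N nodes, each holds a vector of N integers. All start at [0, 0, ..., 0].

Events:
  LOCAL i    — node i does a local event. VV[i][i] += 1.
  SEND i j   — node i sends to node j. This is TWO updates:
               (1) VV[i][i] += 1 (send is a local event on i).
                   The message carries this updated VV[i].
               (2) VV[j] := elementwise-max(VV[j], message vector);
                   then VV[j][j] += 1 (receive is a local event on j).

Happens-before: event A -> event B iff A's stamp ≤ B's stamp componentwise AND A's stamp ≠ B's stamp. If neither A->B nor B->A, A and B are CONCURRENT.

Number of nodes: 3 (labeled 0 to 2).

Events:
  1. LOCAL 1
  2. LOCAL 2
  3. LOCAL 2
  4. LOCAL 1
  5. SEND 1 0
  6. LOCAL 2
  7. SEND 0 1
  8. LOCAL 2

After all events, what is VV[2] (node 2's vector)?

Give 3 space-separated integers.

Answer: 0 0 4

Derivation:
Initial: VV[0]=[0, 0, 0]
Initial: VV[1]=[0, 0, 0]
Initial: VV[2]=[0, 0, 0]
Event 1: LOCAL 1: VV[1][1]++ -> VV[1]=[0, 1, 0]
Event 2: LOCAL 2: VV[2][2]++ -> VV[2]=[0, 0, 1]
Event 3: LOCAL 2: VV[2][2]++ -> VV[2]=[0, 0, 2]
Event 4: LOCAL 1: VV[1][1]++ -> VV[1]=[0, 2, 0]
Event 5: SEND 1->0: VV[1][1]++ -> VV[1]=[0, 3, 0], msg_vec=[0, 3, 0]; VV[0]=max(VV[0],msg_vec) then VV[0][0]++ -> VV[0]=[1, 3, 0]
Event 6: LOCAL 2: VV[2][2]++ -> VV[2]=[0, 0, 3]
Event 7: SEND 0->1: VV[0][0]++ -> VV[0]=[2, 3, 0], msg_vec=[2, 3, 0]; VV[1]=max(VV[1],msg_vec) then VV[1][1]++ -> VV[1]=[2, 4, 0]
Event 8: LOCAL 2: VV[2][2]++ -> VV[2]=[0, 0, 4]
Final vectors: VV[0]=[2, 3, 0]; VV[1]=[2, 4, 0]; VV[2]=[0, 0, 4]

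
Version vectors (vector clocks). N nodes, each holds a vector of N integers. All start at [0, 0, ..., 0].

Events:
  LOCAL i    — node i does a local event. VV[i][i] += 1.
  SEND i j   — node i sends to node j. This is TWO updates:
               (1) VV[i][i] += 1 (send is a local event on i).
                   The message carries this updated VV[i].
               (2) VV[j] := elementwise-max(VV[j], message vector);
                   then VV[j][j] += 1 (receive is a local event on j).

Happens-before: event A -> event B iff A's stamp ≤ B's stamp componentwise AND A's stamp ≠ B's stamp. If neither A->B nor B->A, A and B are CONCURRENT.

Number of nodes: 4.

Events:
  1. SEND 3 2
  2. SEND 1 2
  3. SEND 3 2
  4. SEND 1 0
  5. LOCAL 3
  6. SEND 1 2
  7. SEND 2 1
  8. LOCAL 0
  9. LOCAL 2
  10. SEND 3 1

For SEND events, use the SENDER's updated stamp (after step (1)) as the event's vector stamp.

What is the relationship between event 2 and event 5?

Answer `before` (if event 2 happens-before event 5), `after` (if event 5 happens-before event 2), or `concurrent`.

Answer: concurrent

Derivation:
Initial: VV[0]=[0, 0, 0, 0]
Initial: VV[1]=[0, 0, 0, 0]
Initial: VV[2]=[0, 0, 0, 0]
Initial: VV[3]=[0, 0, 0, 0]
Event 1: SEND 3->2: VV[3][3]++ -> VV[3]=[0, 0, 0, 1], msg_vec=[0, 0, 0, 1]; VV[2]=max(VV[2],msg_vec) then VV[2][2]++ -> VV[2]=[0, 0, 1, 1]
Event 2: SEND 1->2: VV[1][1]++ -> VV[1]=[0, 1, 0, 0], msg_vec=[0, 1, 0, 0]; VV[2]=max(VV[2],msg_vec) then VV[2][2]++ -> VV[2]=[0, 1, 2, 1]
Event 3: SEND 3->2: VV[3][3]++ -> VV[3]=[0, 0, 0, 2], msg_vec=[0, 0, 0, 2]; VV[2]=max(VV[2],msg_vec) then VV[2][2]++ -> VV[2]=[0, 1, 3, 2]
Event 4: SEND 1->0: VV[1][1]++ -> VV[1]=[0, 2, 0, 0], msg_vec=[0, 2, 0, 0]; VV[0]=max(VV[0],msg_vec) then VV[0][0]++ -> VV[0]=[1, 2, 0, 0]
Event 5: LOCAL 3: VV[3][3]++ -> VV[3]=[0, 0, 0, 3]
Event 6: SEND 1->2: VV[1][1]++ -> VV[1]=[0, 3, 0, 0], msg_vec=[0, 3, 0, 0]; VV[2]=max(VV[2],msg_vec) then VV[2][2]++ -> VV[2]=[0, 3, 4, 2]
Event 7: SEND 2->1: VV[2][2]++ -> VV[2]=[0, 3, 5, 2], msg_vec=[0, 3, 5, 2]; VV[1]=max(VV[1],msg_vec) then VV[1][1]++ -> VV[1]=[0, 4, 5, 2]
Event 8: LOCAL 0: VV[0][0]++ -> VV[0]=[2, 2, 0, 0]
Event 9: LOCAL 2: VV[2][2]++ -> VV[2]=[0, 3, 6, 2]
Event 10: SEND 3->1: VV[3][3]++ -> VV[3]=[0, 0, 0, 4], msg_vec=[0, 0, 0, 4]; VV[1]=max(VV[1],msg_vec) then VV[1][1]++ -> VV[1]=[0, 5, 5, 4]
Event 2 stamp: [0, 1, 0, 0]
Event 5 stamp: [0, 0, 0, 3]
[0, 1, 0, 0] <= [0, 0, 0, 3]? False
[0, 0, 0, 3] <= [0, 1, 0, 0]? False
Relation: concurrent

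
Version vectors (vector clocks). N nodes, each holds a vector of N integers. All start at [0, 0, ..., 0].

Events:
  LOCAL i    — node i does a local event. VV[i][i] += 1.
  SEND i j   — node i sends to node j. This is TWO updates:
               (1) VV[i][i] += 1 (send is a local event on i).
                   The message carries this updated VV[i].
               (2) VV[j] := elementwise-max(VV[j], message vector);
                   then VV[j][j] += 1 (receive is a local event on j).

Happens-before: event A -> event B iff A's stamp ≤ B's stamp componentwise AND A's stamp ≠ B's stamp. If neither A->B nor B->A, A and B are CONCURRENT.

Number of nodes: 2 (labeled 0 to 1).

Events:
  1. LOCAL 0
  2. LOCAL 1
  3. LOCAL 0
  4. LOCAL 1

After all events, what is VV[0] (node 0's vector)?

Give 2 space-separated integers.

Initial: VV[0]=[0, 0]
Initial: VV[1]=[0, 0]
Event 1: LOCAL 0: VV[0][0]++ -> VV[0]=[1, 0]
Event 2: LOCAL 1: VV[1][1]++ -> VV[1]=[0, 1]
Event 3: LOCAL 0: VV[0][0]++ -> VV[0]=[2, 0]
Event 4: LOCAL 1: VV[1][1]++ -> VV[1]=[0, 2]
Final vectors: VV[0]=[2, 0]; VV[1]=[0, 2]

Answer: 2 0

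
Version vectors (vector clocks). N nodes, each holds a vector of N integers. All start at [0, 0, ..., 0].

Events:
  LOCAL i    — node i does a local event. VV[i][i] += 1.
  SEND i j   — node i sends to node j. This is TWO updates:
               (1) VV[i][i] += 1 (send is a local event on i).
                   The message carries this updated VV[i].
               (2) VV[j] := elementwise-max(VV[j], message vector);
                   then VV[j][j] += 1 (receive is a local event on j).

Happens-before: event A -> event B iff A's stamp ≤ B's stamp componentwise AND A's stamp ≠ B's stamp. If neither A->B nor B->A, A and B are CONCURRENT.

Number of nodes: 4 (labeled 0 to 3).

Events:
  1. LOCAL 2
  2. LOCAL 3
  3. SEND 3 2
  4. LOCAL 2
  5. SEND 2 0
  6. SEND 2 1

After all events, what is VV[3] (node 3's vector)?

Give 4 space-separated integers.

Answer: 0 0 0 2

Derivation:
Initial: VV[0]=[0, 0, 0, 0]
Initial: VV[1]=[0, 0, 0, 0]
Initial: VV[2]=[0, 0, 0, 0]
Initial: VV[3]=[0, 0, 0, 0]
Event 1: LOCAL 2: VV[2][2]++ -> VV[2]=[0, 0, 1, 0]
Event 2: LOCAL 3: VV[3][3]++ -> VV[3]=[0, 0, 0, 1]
Event 3: SEND 3->2: VV[3][3]++ -> VV[3]=[0, 0, 0, 2], msg_vec=[0, 0, 0, 2]; VV[2]=max(VV[2],msg_vec) then VV[2][2]++ -> VV[2]=[0, 0, 2, 2]
Event 4: LOCAL 2: VV[2][2]++ -> VV[2]=[0, 0, 3, 2]
Event 5: SEND 2->0: VV[2][2]++ -> VV[2]=[0, 0, 4, 2], msg_vec=[0, 0, 4, 2]; VV[0]=max(VV[0],msg_vec) then VV[0][0]++ -> VV[0]=[1, 0, 4, 2]
Event 6: SEND 2->1: VV[2][2]++ -> VV[2]=[0, 0, 5, 2], msg_vec=[0, 0, 5, 2]; VV[1]=max(VV[1],msg_vec) then VV[1][1]++ -> VV[1]=[0, 1, 5, 2]
Final vectors: VV[0]=[1, 0, 4, 2]; VV[1]=[0, 1, 5, 2]; VV[2]=[0, 0, 5, 2]; VV[3]=[0, 0, 0, 2]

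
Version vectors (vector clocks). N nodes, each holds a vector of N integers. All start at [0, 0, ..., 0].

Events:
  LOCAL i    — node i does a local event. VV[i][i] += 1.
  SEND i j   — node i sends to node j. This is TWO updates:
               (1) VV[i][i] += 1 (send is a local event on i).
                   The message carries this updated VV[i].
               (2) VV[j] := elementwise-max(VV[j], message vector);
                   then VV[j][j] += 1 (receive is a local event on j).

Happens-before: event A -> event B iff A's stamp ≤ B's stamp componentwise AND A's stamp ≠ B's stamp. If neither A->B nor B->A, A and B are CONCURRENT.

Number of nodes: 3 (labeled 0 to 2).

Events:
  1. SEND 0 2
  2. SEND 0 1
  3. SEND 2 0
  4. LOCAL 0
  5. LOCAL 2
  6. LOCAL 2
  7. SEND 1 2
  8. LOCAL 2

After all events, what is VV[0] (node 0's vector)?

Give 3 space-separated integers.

Answer: 4 0 2

Derivation:
Initial: VV[0]=[0, 0, 0]
Initial: VV[1]=[0, 0, 0]
Initial: VV[2]=[0, 0, 0]
Event 1: SEND 0->2: VV[0][0]++ -> VV[0]=[1, 0, 0], msg_vec=[1, 0, 0]; VV[2]=max(VV[2],msg_vec) then VV[2][2]++ -> VV[2]=[1, 0, 1]
Event 2: SEND 0->1: VV[0][0]++ -> VV[0]=[2, 0, 0], msg_vec=[2, 0, 0]; VV[1]=max(VV[1],msg_vec) then VV[1][1]++ -> VV[1]=[2, 1, 0]
Event 3: SEND 2->0: VV[2][2]++ -> VV[2]=[1, 0, 2], msg_vec=[1, 0, 2]; VV[0]=max(VV[0],msg_vec) then VV[0][0]++ -> VV[0]=[3, 0, 2]
Event 4: LOCAL 0: VV[0][0]++ -> VV[0]=[4, 0, 2]
Event 5: LOCAL 2: VV[2][2]++ -> VV[2]=[1, 0, 3]
Event 6: LOCAL 2: VV[2][2]++ -> VV[2]=[1, 0, 4]
Event 7: SEND 1->2: VV[1][1]++ -> VV[1]=[2, 2, 0], msg_vec=[2, 2, 0]; VV[2]=max(VV[2],msg_vec) then VV[2][2]++ -> VV[2]=[2, 2, 5]
Event 8: LOCAL 2: VV[2][2]++ -> VV[2]=[2, 2, 6]
Final vectors: VV[0]=[4, 0, 2]; VV[1]=[2, 2, 0]; VV[2]=[2, 2, 6]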